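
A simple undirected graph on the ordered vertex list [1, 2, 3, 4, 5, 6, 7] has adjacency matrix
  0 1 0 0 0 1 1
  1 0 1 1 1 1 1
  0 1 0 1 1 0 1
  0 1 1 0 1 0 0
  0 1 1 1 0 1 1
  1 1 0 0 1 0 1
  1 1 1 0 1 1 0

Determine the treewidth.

A width-3 tree decomposition is:
Bags: B1 = {1, 2, 6, 7}  B2 = {2, 5, 6, 7}  B3 = {2, 3, 5, 7}  B4 = {2, 3, 4, 5}
Tree: B1–B2, B2–B3, B3–B4
Every bag has size at most 4, so the width is 4 − 1 = 3 and tw(G) ≤ 3. Conversely, {1, 2, 6, 7} is a clique of size 4, and the vertices of any clique must share a bag in every tree decomposition; so some bag has ≥ 4 vertices and tw(G) ≥ 3. Therefore the treewidth is 3.

3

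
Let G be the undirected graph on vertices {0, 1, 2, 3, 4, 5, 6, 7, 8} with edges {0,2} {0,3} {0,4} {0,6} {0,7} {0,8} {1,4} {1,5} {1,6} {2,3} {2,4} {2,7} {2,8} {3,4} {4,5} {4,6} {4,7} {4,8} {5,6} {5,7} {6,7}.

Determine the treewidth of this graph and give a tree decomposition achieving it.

Each bag holds 4 vertices, so the decomposition has width 3, which upper-bounds the treewidth. Conversely, {0, 2, 4, 8} is a clique of size 4, and the vertices of any clique must share a bag in every tree decomposition; so some bag has ≥ 4 vertices and tw(G) ≥ 3. The upper and lower bounds meet at 3, so that is the treewidth.

Treewidth 3.
One optimal decomposition is:
Bags: B1 = {4, 5, 6, 7}  B2 = {0, 4, 6, 7}  B3 = {1, 4, 5, 6}  B4 = {0, 2, 4, 7}  B5 = {0, 2, 4, 8}  B6 = {0, 2, 3, 4}
Tree: B1–B2, B1–B3, B2–B4, B4–B5, B4–B6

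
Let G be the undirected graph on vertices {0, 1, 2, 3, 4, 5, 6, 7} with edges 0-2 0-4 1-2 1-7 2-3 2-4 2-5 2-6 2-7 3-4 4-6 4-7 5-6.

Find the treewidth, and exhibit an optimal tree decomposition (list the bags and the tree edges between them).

Treewidth 2.
One such decomposition:
Bags: B1 = {0, 2, 4}  B2 = {2, 4, 6}  B3 = {2, 4, 7}  B4 = {2, 3, 4}  B5 = {2, 5, 6}  B6 = {1, 2, 7}
Tree: B1–B2, B1–B3, B3–B4, B2–B5, B3–B6

The largest bag has 3 vertices, giving width 2; this decomposition certifies tw(G) ≤ 2. On the other hand G contains the 3-clique {1, 2, 7}. A clique must lie in a single bag of any decomposition, so no decomposition can have width below 2. The upper and lower bounds meet at 2, so that is the treewidth.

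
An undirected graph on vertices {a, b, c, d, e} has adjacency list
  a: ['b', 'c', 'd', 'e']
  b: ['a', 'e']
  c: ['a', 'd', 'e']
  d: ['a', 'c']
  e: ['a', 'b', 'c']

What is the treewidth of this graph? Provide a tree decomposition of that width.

Treewidth 2.
One optimal decomposition is:
Bags: B1 = {a, c, e}  B2 = {a, c, d}  B3 = {a, b, e}
Tree: B1–B2, B1–B3

Every bag has size at most 3, so the width is 3 − 1 = 2 and tw(G) ≤ 2. On the other hand G contains the 3-clique {a, c, d}. A clique must lie in a single bag of any decomposition, so no decomposition can have width below 2. The upper and lower bounds meet at 2, so that is the treewidth.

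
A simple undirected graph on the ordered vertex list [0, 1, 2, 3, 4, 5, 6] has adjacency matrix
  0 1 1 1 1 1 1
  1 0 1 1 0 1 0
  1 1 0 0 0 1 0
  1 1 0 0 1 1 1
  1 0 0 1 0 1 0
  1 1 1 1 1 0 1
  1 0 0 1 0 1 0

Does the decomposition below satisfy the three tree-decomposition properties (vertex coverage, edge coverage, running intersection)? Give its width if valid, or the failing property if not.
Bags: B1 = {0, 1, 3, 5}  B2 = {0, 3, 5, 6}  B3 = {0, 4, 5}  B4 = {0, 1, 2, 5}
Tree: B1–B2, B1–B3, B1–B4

A tree decomposition must satisfy three properties: every vertex lies in some bag; for every edge, both endpoints lie together in some bag; and for every vertex, the bags containing it form a connected subtree. Here edge (3,4) lies in no bag, so the decomposition is invalid.

No — edge (3,4) lies in no bag.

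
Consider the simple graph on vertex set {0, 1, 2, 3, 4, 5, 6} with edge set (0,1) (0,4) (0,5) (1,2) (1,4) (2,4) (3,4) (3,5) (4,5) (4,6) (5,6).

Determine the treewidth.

2

A width-2 tree decomposition is:
Bags: B1 = {3, 4, 5}  B2 = {0, 4, 5}  B3 = {4, 5, 6}  B4 = {0, 1, 4}  B5 = {1, 2, 4}
Tree: B1–B2, B1–B3, B2–B4, B4–B5
Every bag has size at most 3, so the width is 3 − 1 = 2 and tw(G) ≤ 2. On the other hand G contains the 3-clique {0, 1, 4}. A clique must lie in a single bag of any decomposition, so no decomposition can have width below 2. Hence tw(G) = 2 exactly.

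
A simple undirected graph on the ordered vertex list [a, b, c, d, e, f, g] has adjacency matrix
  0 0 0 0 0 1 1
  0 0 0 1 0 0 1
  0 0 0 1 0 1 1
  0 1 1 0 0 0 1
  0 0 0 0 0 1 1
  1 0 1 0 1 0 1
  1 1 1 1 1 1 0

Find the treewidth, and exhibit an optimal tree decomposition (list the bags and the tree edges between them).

The largest bag has 3 vertices, giving width 2; this decomposition certifies tw(G) ≤ 2. For the lower bound, the 3 vertices {c, d, g} are pairwise adjacent, and any tree decomposition puts a clique entirely inside one bag — forcing width ≥ 2. Hence tw(G) = 2 exactly.

Treewidth 2.
One optimal decomposition is:
Bags: B1 = {c, f, g}  B2 = {a, f, g}  B3 = {c, d, g}  B4 = {b, d, g}  B5 = {e, f, g}
Tree: B1–B2, B1–B3, B3–B4, B1–B5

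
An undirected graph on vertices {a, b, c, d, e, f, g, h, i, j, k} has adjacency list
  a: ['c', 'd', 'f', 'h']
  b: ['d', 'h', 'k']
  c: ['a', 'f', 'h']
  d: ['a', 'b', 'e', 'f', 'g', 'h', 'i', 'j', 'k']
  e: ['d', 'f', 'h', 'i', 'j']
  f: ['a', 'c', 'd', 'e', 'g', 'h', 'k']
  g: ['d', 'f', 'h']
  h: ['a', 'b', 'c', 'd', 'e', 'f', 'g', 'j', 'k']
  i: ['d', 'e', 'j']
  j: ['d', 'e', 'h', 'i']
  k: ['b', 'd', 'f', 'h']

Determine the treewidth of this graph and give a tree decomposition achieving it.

Treewidth 3.
Bags: B1 = {d, e, f, h}  B2 = {d, f, g, h}  B3 = {d, f, h, k}  B4 = {d, e, h, j}  B5 = {a, d, f, h}  B6 = {d, e, i, j}  B7 = {a, c, f, h}  B8 = {b, d, h, k}
Tree: B1–B2, B2–B3, B1–B4, B2–B5, B4–B6, B5–B7, B3–B8

Every bag has size at most 4, so the width is 4 − 1 = 3 and tw(G) ≤ 3. Conversely, {d, e, h, j} is a clique of size 4, and the vertices of any clique must share a bag in every tree decomposition; so some bag has ≥ 4 vertices and tw(G) ≥ 3. Combining the bounds, tw(G) = 3.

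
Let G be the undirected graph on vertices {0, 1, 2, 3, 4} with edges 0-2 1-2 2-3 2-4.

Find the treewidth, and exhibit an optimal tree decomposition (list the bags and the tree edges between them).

Treewidth 1.
One such decomposition:
Bags: B1 = {1, 2}  B2 = {0, 2}  B3 = {2, 3}  B4 = {2, 4}
Tree: B1–B2, B1–B3, B2–B4

Every bag has size at most 2, so the width is 2 − 1 = 1 and tw(G) ≤ 1. G has an edge, so its treewidth is at least 1. Combining the bounds, tw(G) = 1.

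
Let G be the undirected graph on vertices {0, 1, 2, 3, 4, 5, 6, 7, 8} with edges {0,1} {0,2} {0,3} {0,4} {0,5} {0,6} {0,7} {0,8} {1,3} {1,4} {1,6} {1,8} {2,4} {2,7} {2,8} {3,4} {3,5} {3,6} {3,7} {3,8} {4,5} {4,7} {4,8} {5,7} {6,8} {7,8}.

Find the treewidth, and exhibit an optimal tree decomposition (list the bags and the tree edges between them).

The largest bag has 5 vertices, giving width 4; this decomposition certifies tw(G) ≤ 4. On the other hand G contains the 5-clique {0, 2, 4, 7, 8}. A clique must lie in a single bag of any decomposition, so no decomposition can have width below 4. Therefore the treewidth is 4.

Treewidth 4.
Bags: B1 = {0, 3, 4, 5, 7}  B2 = {0, 3, 4, 7, 8}  B3 = {0, 1, 3, 4, 8}  B4 = {0, 2, 4, 7, 8}  B5 = {0, 1, 3, 6, 8}
Tree: B1–B2, B2–B3, B2–B4, B3–B5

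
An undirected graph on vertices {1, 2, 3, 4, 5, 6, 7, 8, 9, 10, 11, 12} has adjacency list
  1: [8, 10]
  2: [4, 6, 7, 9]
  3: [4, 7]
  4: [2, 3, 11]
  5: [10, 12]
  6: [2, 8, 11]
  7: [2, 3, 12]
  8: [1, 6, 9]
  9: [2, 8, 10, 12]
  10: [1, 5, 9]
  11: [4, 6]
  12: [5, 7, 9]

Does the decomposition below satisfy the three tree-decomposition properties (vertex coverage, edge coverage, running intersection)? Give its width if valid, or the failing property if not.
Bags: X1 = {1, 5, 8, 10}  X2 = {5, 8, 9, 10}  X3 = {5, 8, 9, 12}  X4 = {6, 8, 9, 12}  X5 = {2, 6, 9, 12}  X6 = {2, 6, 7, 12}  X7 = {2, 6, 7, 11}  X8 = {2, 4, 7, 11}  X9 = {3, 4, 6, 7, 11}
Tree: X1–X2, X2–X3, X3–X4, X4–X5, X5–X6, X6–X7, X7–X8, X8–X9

A tree decomposition must satisfy three properties: every vertex lies in some bag; for every edge, both endpoints lie together in some bag; and for every vertex, the bags containing it form a connected subtree. Here bags containing vertex 6 are not connected in the tree, so the decomposition is invalid.

No — bags containing vertex 6 are not connected in the tree.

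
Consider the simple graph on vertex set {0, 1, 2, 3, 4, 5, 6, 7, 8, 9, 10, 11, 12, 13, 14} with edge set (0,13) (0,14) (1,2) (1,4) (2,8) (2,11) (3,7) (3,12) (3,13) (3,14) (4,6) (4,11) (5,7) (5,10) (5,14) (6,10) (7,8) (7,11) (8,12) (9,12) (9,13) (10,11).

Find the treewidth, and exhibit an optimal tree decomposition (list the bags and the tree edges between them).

Every bag has size at most 4, so the width is 4 − 1 = 3 and tw(G) ≤ 3. For the lower bound: the 4 vertex sets {1,4,6}, {2}, {11}, {5,7,8,10} are disjoint, each induces a connected subgraph, and every pair is joined by at least one edge of G. Contracting each set to a single vertex therefore yields K_{4} as a minor, and since treewidth is minor-monotone, tw(G) ≥ tw(K_{4}) = 3. The upper and lower bounds meet at 3, so that is the treewidth.

Treewidth 3.
One such decomposition:
Bags: B1 = {1, 2, 4, 6}  B2 = {2, 4, 6, 11}  B3 = {2, 6, 10, 11}  B4 = {2, 8, 10, 11}  B5 = {7, 8, 10, 11}  B6 = {5, 7, 8, 10}  B7 = {5, 7, 8, 12}  B8 = {3, 5, 7, 12}  B9 = {3, 5, 12, 14}  B10 = {3, 9, 12, 14}  B11 = {3, 9, 13, 14}  B12 = {0, 9, 13, 14}
Tree: B1–B2, B2–B3, B3–B4, B4–B5, B5–B6, B6–B7, B7–B8, B8–B9, B9–B10, B10–B11, B11–B12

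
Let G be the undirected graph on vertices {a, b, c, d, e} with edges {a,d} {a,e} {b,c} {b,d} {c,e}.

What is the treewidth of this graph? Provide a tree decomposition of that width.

Treewidth 2.
Bags: B1 = {b, c, e}  B2 = {a, b, e}  B3 = {a, b, d}
Tree: B1–B2, B2–B3

Every bag has size at most 3, so the width is 3 − 1 = 2 and tw(G) ≤ 2. The edges b–c–e–a–d–b form a cycle, so G is not a tree and its treewidth is at least 2. Therefore the treewidth is 2.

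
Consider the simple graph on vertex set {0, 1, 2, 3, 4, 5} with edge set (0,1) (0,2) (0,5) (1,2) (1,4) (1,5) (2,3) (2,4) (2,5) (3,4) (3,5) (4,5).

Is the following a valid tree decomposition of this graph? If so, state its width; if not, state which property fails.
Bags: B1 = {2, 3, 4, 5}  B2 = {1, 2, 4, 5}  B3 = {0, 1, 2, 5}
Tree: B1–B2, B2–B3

Every vertex of G appears in some bag (union = {0, 1, 2, 3, 4, 5}); every edge is covered by a bag; and for each vertex v the set of bags containing v is connected in the bag tree. The decomposition is therefore valid. The largest bag has 4 vertices, so the width is 3.

Yes; width 3.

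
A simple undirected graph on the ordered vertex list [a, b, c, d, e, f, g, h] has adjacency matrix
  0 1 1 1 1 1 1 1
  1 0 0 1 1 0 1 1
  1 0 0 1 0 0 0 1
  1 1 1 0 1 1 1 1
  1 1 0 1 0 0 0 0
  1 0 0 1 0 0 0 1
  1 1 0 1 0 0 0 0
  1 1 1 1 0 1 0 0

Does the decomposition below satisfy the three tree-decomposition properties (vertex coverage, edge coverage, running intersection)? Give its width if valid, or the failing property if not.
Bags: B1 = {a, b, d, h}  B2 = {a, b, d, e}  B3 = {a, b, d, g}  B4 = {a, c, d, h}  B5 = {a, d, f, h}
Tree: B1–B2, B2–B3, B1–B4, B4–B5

Every vertex of G appears in some bag (union = {a, b, c, d, e, f, g, h}); every edge is covered by a bag; and for each vertex v the set of bags containing v is connected in the bag tree. The decomposition is therefore valid. The largest bag has 4 vertices, so the width is 3.

Yes; width 3.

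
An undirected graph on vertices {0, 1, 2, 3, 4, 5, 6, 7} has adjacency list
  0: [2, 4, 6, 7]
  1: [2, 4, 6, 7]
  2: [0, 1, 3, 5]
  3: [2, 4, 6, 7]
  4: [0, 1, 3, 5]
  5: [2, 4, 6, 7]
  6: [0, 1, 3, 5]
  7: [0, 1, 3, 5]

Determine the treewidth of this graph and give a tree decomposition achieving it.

The largest bag has 5 vertices, giving width 4; this decomposition certifies tw(G) ≤ 4. For the lower bound: the 5 vertex sets {1,7}, {2,5}, {3,6}, {4}, {0} are disjoint, each induces a connected subgraph, and every pair is joined by at least one edge of G. Contracting each set to a single vertex therefore yields K_{5} as a minor, and since treewidth is minor-monotone, tw(G) ≥ tw(K_{5}) = 4. Hence tw(G) = 4 exactly.

Treewidth 4.
One such decomposition:
Bags: B1 = {1, 2, 4, 6, 7}  B2 = {2, 4, 5, 6, 7}  B3 = {2, 3, 4, 6, 7}  B4 = {0, 2, 4, 6, 7}
Tree: B1–B2, B2–B3, B3–B4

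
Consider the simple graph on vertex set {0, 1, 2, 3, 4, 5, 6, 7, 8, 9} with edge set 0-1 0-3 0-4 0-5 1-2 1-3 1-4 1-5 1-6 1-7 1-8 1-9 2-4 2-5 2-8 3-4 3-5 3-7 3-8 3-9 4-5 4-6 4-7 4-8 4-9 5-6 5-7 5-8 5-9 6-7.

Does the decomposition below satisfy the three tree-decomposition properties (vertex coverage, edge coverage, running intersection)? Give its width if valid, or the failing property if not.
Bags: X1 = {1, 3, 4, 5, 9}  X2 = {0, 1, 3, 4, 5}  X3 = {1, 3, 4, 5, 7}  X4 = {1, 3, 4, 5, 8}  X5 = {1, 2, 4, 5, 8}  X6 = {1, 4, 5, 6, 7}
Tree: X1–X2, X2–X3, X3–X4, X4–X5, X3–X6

Yes; width 4.

Every vertex of G appears in some bag (union = {0, 1, 2, 3, 4, 5, 6, 7, 8, 9}); every edge is covered by a bag; and for each vertex v the set of bags containing v is connected in the bag tree. The decomposition is therefore valid. The largest bag has 5 vertices, so the width is 4.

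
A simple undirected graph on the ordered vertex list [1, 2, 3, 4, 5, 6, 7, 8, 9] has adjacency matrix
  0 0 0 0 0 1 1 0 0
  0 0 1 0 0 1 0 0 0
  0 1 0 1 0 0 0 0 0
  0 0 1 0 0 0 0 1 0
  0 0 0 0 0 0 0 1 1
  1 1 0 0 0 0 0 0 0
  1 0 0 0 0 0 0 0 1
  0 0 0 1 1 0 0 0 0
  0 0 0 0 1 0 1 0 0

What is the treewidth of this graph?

A width-2 tree decomposition is:
Bags: B1 = {5, 7, 9}  B2 = {1, 5, 7}  B3 = {1, 5, 6}  B4 = {2, 5, 6}  B5 = {2, 3, 5}  B6 = {3, 4, 5}  B7 = {4, 5, 8}
Tree: B1–B2, B2–B3, B3–B4, B4–B5, B5–B6, B6–B7
The largest bag has 3 vertices, giving width 2; this decomposition certifies tw(G) ≤ 2. For the lower bound, G contains the cycle 5–9–7–1–6–2–3–4–8–5, so G is not a forest; only forests have treewidth ≤ 1, hence tw(G) ≥ 2. Therefore the treewidth is 2.

2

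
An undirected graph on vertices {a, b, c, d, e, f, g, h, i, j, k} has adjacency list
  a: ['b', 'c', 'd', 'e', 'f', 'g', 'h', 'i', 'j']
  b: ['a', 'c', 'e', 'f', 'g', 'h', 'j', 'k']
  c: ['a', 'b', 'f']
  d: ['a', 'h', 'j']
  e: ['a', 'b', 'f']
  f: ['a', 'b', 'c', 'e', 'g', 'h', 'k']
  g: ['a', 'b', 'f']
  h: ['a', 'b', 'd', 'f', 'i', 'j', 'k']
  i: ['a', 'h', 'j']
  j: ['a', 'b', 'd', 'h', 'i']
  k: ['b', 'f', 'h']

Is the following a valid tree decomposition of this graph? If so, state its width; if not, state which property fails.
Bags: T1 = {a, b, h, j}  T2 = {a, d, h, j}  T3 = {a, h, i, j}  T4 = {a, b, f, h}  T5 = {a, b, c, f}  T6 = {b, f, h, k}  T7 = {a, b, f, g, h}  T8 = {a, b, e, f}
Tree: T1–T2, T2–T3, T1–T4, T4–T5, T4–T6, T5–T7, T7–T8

A tree decomposition must satisfy three properties: every vertex lies in some bag; for every edge, both endpoints lie together in some bag; and for every vertex, the bags containing it form a connected subtree. Here bags containing vertex h are not connected in the tree, so the decomposition is invalid.

No — bags containing vertex h are not connected in the tree.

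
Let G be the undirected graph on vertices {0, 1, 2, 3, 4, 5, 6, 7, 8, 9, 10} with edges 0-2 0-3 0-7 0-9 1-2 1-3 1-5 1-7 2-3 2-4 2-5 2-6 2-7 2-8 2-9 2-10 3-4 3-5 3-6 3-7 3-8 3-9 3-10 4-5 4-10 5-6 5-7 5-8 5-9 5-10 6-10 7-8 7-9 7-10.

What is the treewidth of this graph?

4

A width-4 tree decomposition is:
Bags: B1 = {2, 3, 5, 7, 9}  B2 = {0, 2, 3, 7, 9}  B3 = {2, 3, 5, 7, 10}  B4 = {2, 3, 4, 5, 10}  B5 = {2, 3, 5, 6, 10}  B6 = {2, 3, 5, 7, 8}  B7 = {1, 2, 3, 5, 7}
Tree: B1–B2, B1–B3, B3–B4, B4–B5, B3–B6, B1–B7
The largest bag has 5 vertices, giving width 4; this decomposition certifies tw(G) ≤ 4. On the other hand G contains the 5-clique {0, 2, 3, 7, 9}. A clique must lie in a single bag of any decomposition, so no decomposition can have width below 4. The upper and lower bounds meet at 4, so that is the treewidth.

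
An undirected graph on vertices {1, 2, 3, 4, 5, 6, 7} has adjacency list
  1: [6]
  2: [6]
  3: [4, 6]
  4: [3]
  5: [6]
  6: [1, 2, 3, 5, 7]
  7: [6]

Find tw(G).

A width-1 tree decomposition is:
Bags: B1 = {3, 6}  B2 = {5, 6}  B3 = {2, 6}  B4 = {6, 7}  B5 = {1, 6}  B6 = {3, 4}
Tree: B1–B2, B1–B3, B1–B4, B1–B5, B1–B6
Each bag holds 2 vertices, so the decomposition has width 1, which upper-bounds the treewidth. Since G has at least one edge (e.g. 6–3), it is not an edgeless graph, so tw(G) ≥ 1. Hence tw(G) = 1 exactly.

1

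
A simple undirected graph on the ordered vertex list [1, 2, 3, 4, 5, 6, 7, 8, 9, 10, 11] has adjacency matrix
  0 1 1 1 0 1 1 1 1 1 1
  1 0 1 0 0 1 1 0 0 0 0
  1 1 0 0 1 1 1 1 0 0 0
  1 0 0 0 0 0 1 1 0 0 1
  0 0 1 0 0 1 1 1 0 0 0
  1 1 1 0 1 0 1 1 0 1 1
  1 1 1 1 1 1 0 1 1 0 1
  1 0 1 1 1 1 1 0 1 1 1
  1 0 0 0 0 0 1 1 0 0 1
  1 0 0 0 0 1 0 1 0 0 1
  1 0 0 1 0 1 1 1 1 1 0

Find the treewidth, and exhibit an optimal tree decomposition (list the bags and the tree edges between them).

Each bag holds 5 vertices, so the decomposition has width 4, which upper-bounds the treewidth. Conversely, {1, 6, 8, 10, 11} is a clique of size 5, and the vertices of any clique must share a bag in every tree decomposition; so some bag has ≥ 5 vertices and tw(G) ≥ 4. Therefore the treewidth is 4.

Treewidth 4.
One such decomposition:
Bags: B1 = {1, 3, 6, 7, 8}  B2 = {1, 6, 7, 8, 11}  B3 = {3, 5, 6, 7, 8}  B4 = {1, 2, 3, 6, 7}  B5 = {1, 6, 8, 10, 11}  B6 = {1, 4, 7, 8, 11}  B7 = {1, 7, 8, 9, 11}
Tree: B1–B2, B1–B3, B1–B4, B2–B5, B2–B6, B2–B7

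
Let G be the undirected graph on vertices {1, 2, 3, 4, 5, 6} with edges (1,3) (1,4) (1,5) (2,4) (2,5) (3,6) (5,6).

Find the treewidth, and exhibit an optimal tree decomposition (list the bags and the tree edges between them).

Treewidth 2.
Bags: B1 = {2, 4, 5}  B2 = {1, 4, 5}  B3 = {1, 5, 6}  B4 = {1, 3, 6}
Tree: B1–B2, B2–B3, B3–B4

Each bag holds 3 vertices, so the decomposition has width 2, which upper-bounds the treewidth. Since 2–4–1–5–2 is a cycle in G, G is not acyclic. Forests are exactly the graphs of treewidth ≤ 1, so tw(G) ≥ 2. Combining the bounds, tw(G) = 2.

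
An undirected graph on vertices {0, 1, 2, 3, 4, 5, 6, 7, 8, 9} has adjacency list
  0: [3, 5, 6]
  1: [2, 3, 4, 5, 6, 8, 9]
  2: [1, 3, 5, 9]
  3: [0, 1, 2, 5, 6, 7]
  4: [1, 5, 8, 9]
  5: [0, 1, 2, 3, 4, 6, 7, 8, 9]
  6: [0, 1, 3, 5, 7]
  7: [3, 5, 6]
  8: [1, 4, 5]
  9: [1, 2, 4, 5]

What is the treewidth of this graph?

A width-3 tree decomposition is:
Bags: B1 = {1, 3, 5, 6}  B2 = {1, 2, 3, 5}  B3 = {1, 2, 5, 9}  B4 = {3, 5, 6, 7}  B5 = {1, 4, 5, 9}  B6 = {0, 3, 5, 6}  B7 = {1, 4, 5, 8}
Tree: B1–B2, B2–B3, B1–B4, B3–B5, B1–B6, B5–B7
Each bag holds 4 vertices, so the decomposition has width 3, which upper-bounds the treewidth. On the other hand G contains the 4-clique {0, 3, 5, 6}. A clique must lie in a single bag of any decomposition, so no decomposition can have width below 3. The upper and lower bounds meet at 3, so that is the treewidth.

3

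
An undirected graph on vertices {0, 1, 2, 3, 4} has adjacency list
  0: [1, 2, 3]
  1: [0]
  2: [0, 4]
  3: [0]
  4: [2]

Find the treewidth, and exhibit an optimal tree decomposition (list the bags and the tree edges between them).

Treewidth 1.
Bags: B1 = {0, 2}  B2 = {0, 3}  B3 = {2, 4}  B4 = {0, 1}
Tree: B1–B2, B1–B3, B1–B4

Each bag holds 2 vertices, so the decomposition has width 1, which upper-bounds the treewidth. Since G has at least one edge (e.g. 2–0), it is not an edgeless graph, so tw(G) ≥ 1. Therefore the treewidth is 1.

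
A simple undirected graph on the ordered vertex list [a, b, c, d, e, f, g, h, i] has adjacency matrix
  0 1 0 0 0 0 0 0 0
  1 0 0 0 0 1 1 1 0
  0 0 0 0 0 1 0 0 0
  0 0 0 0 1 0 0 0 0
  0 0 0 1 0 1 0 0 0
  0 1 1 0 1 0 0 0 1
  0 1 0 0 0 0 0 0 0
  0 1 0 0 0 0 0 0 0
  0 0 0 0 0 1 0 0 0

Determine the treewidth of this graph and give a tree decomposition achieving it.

Each bag holds 2 vertices, so the decomposition has width 1, which upper-bounds the treewidth. Since G has at least one edge (e.g. e–f), it is not an edgeless graph, so tw(G) ≥ 1. Therefore the treewidth is 1.

Treewidth 1.
One such decomposition:
Bags: B1 = {e, f}  B2 = {d, e}  B3 = {c, f}  B4 = {b, f}  B5 = {b, g}  B6 = {f, i}  B7 = {b, h}  B8 = {a, b}
Tree: B1–B2, B1–B3, B3–B4, B4–B5, B1–B6, B4–B7, B5–B8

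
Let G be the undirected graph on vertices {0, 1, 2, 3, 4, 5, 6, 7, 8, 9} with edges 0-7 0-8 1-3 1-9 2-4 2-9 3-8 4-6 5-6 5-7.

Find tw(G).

A width-2 tree decomposition is:
Bags: B1 = {1, 3, 8}  B2 = {0, 1, 8}  B3 = {0, 1, 7}  B4 = {1, 5, 7}  B5 = {1, 5, 6}  B6 = {1, 4, 6}  B7 = {1, 2, 4}  B8 = {1, 2, 9}
Tree: B1–B2, B2–B3, B3–B4, B4–B5, B5–B6, B6–B7, B7–B8
Each bag holds 3 vertices, so the decomposition has width 2, which upper-bounds the treewidth. The edges 1–3–8–0–7–5–6–4–2–9–1 form a cycle, so G is not a tree and its treewidth is at least 2. Combining the bounds, tw(G) = 2.

2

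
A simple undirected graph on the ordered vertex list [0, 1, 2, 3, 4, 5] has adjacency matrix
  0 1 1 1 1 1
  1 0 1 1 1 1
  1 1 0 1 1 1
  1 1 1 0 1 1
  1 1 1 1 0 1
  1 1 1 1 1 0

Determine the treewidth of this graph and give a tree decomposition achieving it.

Treewidth 5.
One optimal decomposition is:
Bags: B1 = {0, 1, 2, 3, 4, 5}
Tree: (single bag)

With just one bag of size 6, the width is 6 − 1 = 5, so tw(G) ≤ 5. For the lower bound, the 6 vertices {0, 1, 2, 3, 4, 5} are pairwise adjacent, and any tree decomposition puts a clique entirely inside one bag — forcing width ≥ 5. Therefore the treewidth is 5.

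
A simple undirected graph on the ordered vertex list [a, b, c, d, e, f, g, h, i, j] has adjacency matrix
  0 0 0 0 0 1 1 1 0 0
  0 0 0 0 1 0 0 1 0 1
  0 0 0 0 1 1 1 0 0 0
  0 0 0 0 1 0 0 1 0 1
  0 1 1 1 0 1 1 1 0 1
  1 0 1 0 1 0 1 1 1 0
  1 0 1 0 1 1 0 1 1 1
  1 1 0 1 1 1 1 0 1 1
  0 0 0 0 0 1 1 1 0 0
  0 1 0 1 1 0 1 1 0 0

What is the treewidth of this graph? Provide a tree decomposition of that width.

Treewidth 3.
One optimal decomposition is:
Bags: B1 = {e, g, h, j}  B2 = {e, f, g, h}  B3 = {d, e, h, j}  B4 = {a, f, g, h}  B5 = {c, e, f, g}  B6 = {b, e, h, j}  B7 = {f, g, h, i}
Tree: B1–B2, B1–B3, B2–B4, B2–B5, B3–B6, B2–B7

The largest bag has 4 vertices, giving width 3; this decomposition certifies tw(G) ≤ 3. Conversely, {d, e, h, j} is a clique of size 4, and the vertices of any clique must share a bag in every tree decomposition; so some bag has ≥ 4 vertices and tw(G) ≥ 3. Therefore the treewidth is 3.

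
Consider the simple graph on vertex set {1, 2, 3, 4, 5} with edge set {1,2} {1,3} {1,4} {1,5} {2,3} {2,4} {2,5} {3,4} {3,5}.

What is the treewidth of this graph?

A width-3 tree decomposition is:
Bags: B1 = {1, 2, 3, 4}  B2 = {1, 2, 3, 5}
Tree: B1–B2
The largest bag has 4 vertices, giving width 3; this decomposition certifies tw(G) ≤ 3. On the other hand G contains the 4-clique {1, 2, 3, 4}. A clique must lie in a single bag of any decomposition, so no decomposition can have width below 3. The upper and lower bounds meet at 3, so that is the treewidth.

3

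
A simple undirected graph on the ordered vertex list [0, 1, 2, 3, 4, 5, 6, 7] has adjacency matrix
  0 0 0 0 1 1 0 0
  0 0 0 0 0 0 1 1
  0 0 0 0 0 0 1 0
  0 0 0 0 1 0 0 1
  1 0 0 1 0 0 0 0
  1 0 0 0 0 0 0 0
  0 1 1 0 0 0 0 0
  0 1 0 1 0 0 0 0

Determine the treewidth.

A width-1 tree decomposition is:
Bags: B1 = {2, 6}  B2 = {1, 6}  B3 = {1, 7}  B4 = {3, 7}  B5 = {3, 4}  B6 = {0, 4}  B7 = {0, 5}
Tree: B1–B2, B2–B3, B3–B4, B4–B5, B5–B6, B6–B7
Each bag holds 2 vertices, so the decomposition has width 1, which upper-bounds the treewidth. Since G has at least one edge (e.g. 2–6), it is not an edgeless graph, so tw(G) ≥ 1. Combining the bounds, tw(G) = 1.

1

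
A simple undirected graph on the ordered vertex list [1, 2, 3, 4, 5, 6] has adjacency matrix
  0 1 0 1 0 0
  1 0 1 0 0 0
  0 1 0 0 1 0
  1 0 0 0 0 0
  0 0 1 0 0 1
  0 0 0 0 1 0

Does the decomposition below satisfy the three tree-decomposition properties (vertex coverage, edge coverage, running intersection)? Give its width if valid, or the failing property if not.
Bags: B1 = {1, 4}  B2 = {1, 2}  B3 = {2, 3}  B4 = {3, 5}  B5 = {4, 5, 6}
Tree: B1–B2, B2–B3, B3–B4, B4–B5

A tree decomposition must satisfy three properties: every vertex lies in some bag; for every edge, both endpoints lie together in some bag; and for every vertex, the bags containing it form a connected subtree. Here bags containing vertex 4 are not connected in the tree, so the decomposition is invalid.

No — bags containing vertex 4 are not connected in the tree.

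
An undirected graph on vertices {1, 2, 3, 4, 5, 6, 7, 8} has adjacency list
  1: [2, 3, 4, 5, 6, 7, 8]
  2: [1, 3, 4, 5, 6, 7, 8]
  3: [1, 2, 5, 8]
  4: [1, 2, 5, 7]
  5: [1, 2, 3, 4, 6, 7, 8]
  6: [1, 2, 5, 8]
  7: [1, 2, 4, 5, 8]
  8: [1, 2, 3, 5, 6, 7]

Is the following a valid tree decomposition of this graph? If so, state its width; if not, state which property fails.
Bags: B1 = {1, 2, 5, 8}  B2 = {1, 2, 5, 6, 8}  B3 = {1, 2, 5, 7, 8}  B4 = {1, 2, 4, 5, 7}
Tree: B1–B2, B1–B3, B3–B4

A tree decomposition must satisfy three properties: every vertex lies in some bag; for every edge, both endpoints lie together in some bag; and for every vertex, the bags containing it form a connected subtree. Here vertex 3 appears in no bag, so the decomposition is invalid.

No — vertex 3 appears in no bag.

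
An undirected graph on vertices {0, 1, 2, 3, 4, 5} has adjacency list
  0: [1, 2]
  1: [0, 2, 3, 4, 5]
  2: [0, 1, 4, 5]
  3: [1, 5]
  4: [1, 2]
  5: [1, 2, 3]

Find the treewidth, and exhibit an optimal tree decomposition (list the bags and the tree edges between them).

Each bag holds 3 vertices, so the decomposition has width 2, which upper-bounds the treewidth. Conversely, {0, 1, 2} is a clique of size 3, and the vertices of any clique must share a bag in every tree decomposition; so some bag has ≥ 3 vertices and tw(G) ≥ 2. Hence tw(G) = 2 exactly.

Treewidth 2.
One such decomposition:
Bags: B1 = {1, 2, 4}  B2 = {0, 1, 2}  B3 = {1, 2, 5}  B4 = {1, 3, 5}
Tree: B1–B2, B1–B3, B3–B4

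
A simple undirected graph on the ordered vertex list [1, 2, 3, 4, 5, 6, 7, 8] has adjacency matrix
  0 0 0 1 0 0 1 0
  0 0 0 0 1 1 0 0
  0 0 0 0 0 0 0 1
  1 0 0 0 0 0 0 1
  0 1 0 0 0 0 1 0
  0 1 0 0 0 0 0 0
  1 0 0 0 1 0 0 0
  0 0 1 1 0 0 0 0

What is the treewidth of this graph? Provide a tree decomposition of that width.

Treewidth 1.
One optimal decomposition is:
Bags: B1 = {2, 6}  B2 = {2, 5}  B3 = {5, 7}  B4 = {1, 7}  B5 = {1, 4}  B6 = {4, 8}  B7 = {3, 8}
Tree: B1–B2, B2–B3, B3–B4, B4–B5, B5–B6, B6–B7

Each bag holds 2 vertices, so the decomposition has width 1, which upper-bounds the treewidth. G has an edge, so its treewidth is at least 1. Hence tw(G) = 1 exactly.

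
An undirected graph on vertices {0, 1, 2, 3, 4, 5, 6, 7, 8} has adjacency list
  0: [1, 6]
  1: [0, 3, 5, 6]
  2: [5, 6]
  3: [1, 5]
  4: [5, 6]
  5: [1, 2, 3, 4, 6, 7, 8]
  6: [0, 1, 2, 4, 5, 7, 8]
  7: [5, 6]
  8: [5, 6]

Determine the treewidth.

A width-2 tree decomposition is:
Bags: B1 = {1, 5, 6}  B2 = {5, 6, 8}  B3 = {4, 5, 6}  B4 = {5, 6, 7}  B5 = {0, 1, 6}  B6 = {2, 5, 6}  B7 = {1, 3, 5}
Tree: B1–B2, B1–B3, B2–B4, B1–B5, B3–B6, B1–B7
Every bag has size at most 3, so the width is 3 − 1 = 2 and tw(G) ≤ 2. For the lower bound, the 3 vertices {0, 1, 6} are pairwise adjacent, and any tree decomposition puts a clique entirely inside one bag — forcing width ≥ 2. Combining the bounds, tw(G) = 2.

2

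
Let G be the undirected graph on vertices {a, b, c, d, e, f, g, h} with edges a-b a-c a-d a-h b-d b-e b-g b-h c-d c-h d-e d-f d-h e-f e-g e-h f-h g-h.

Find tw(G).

A width-3 tree decomposition is:
Bags: B1 = {a, b, d, h}  B2 = {a, c, d, h}  B3 = {b, d, e, h}  B4 = {b, e, g, h}  B5 = {d, e, f, h}
Tree: B1–B2, B1–B3, B3–B4, B3–B5
Each bag holds 4 vertices, so the decomposition has width 3, which upper-bounds the treewidth. On the other hand G contains the 4-clique {a, c, d, h}. A clique must lie in a single bag of any decomposition, so no decomposition can have width below 3. The upper and lower bounds meet at 3, so that is the treewidth.

3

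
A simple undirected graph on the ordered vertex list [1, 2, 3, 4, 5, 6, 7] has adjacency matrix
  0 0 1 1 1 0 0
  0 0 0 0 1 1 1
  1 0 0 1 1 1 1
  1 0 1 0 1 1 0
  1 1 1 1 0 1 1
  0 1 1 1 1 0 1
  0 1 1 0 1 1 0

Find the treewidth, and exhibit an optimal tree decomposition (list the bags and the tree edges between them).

Each bag holds 4 vertices, so the decomposition has width 3, which upper-bounds the treewidth. Conversely, {2, 5, 6, 7} is a clique of size 4, and the vertices of any clique must share a bag in every tree decomposition; so some bag has ≥ 4 vertices and tw(G) ≥ 3. Hence tw(G) = 3 exactly.

Treewidth 3.
Bags: B1 = {3, 5, 6, 7}  B2 = {2, 5, 6, 7}  B3 = {3, 4, 5, 6}  B4 = {1, 3, 4, 5}
Tree: B1–B2, B1–B3, B3–B4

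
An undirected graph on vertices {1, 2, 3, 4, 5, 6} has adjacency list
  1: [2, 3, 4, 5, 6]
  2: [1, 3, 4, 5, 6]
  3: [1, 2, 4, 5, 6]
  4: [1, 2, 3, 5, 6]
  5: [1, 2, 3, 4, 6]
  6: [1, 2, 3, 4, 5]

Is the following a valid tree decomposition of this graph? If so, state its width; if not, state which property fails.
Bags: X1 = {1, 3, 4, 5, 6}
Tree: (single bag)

No — vertex 2 appears in no bag.

A tree decomposition must satisfy three properties: every vertex lies in some bag; for every edge, both endpoints lie together in some bag; and for every vertex, the bags containing it form a connected subtree. Here vertex 2 appears in no bag, so the decomposition is invalid.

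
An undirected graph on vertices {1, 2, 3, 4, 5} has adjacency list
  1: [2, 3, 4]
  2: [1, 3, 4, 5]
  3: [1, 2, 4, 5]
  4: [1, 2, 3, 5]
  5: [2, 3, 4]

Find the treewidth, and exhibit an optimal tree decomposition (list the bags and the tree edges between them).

Treewidth 3.
One optimal decomposition is:
Bags: B1 = {1, 2, 3, 4}  B2 = {2, 3, 4, 5}
Tree: B1–B2

Every bag has size at most 4, so the width is 4 − 1 = 3 and tw(G) ≤ 3. On the other hand G contains the 4-clique {1, 2, 3, 4}. A clique must lie in a single bag of any decomposition, so no decomposition can have width below 3. Hence tw(G) = 3 exactly.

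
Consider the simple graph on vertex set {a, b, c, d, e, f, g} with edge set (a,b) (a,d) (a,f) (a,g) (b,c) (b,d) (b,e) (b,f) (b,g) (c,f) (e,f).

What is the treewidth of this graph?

A width-2 tree decomposition is:
Bags: B1 = {b, c, f}  B2 = {a, b, f}  B3 = {a, b, d}  B4 = {b, e, f}  B5 = {a, b, g}
Tree: B1–B2, B2–B3, B2–B4, B3–B5
Every bag has size at most 3, so the width is 3 − 1 = 2 and tw(G) ≤ 2. Conversely, {a, b, d} is a clique of size 3, and the vertices of any clique must share a bag in every tree decomposition; so some bag has ≥ 3 vertices and tw(G) ≥ 2. Hence tw(G) = 2 exactly.

2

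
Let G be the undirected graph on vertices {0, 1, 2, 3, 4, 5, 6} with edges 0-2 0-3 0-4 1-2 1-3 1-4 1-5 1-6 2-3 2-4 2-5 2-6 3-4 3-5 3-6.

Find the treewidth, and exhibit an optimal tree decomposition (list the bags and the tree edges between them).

Treewidth 3.
One optimal decomposition is:
Bags: B1 = {0, 2, 3, 4}  B2 = {1, 2, 3, 4}  B3 = {1, 2, 3, 6}  B4 = {1, 2, 3, 5}
Tree: B1–B2, B2–B3, B3–B4

The largest bag has 4 vertices, giving width 3; this decomposition certifies tw(G) ≤ 3. Conversely, {0, 2, 3, 4} is a clique of size 4, and the vertices of any clique must share a bag in every tree decomposition; so some bag has ≥ 4 vertices and tw(G) ≥ 3. Hence tw(G) = 3 exactly.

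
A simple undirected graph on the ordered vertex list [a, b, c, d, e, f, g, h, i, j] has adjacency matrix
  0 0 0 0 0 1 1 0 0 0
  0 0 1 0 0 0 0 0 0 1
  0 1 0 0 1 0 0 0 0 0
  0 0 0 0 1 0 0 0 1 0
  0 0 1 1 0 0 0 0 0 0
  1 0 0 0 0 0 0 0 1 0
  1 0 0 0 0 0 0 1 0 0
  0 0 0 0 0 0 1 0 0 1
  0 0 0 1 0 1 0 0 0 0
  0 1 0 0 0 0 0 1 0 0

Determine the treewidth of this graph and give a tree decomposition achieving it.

Each bag holds 3 vertices, so the decomposition has width 2, which upper-bounds the treewidth. The edges h–j–b–c–e–d–i–f–a–g–h form a cycle, so G is not a tree and its treewidth is at least 2. Hence tw(G) = 2 exactly.

Treewidth 2.
Bags: B1 = {b, h, j}  B2 = {b, c, h}  B3 = {c, e, h}  B4 = {d, e, h}  B5 = {d, h, i}  B6 = {f, h, i}  B7 = {a, f, h}  B8 = {a, g, h}
Tree: B1–B2, B2–B3, B3–B4, B4–B5, B5–B6, B6–B7, B7–B8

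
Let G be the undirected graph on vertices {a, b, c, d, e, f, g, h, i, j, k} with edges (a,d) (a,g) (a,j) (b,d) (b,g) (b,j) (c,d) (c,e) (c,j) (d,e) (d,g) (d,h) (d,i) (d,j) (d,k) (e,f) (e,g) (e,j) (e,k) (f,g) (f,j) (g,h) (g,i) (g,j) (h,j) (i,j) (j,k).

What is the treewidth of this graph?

3

A width-3 tree decomposition is:
Bags: B1 = {b, d, g, j}  B2 = {d, e, g, j}  B3 = {d, g, i, j}  B4 = {a, d, g, j}  B5 = {c, d, e, j}  B6 = {d, g, h, j}  B7 = {e, f, g, j}  B8 = {d, e, j, k}
Tree: B1–B2, B2–B3, B3–B4, B2–B5, B2–B6, B2–B7, B2–B8
Every bag has size at most 4, so the width is 4 − 1 = 3 and tw(G) ≤ 3. Conversely, {d, g, h, j} is a clique of size 4, and the vertices of any clique must share a bag in every tree decomposition; so some bag has ≥ 4 vertices and tw(G) ≥ 3. Hence tw(G) = 3 exactly.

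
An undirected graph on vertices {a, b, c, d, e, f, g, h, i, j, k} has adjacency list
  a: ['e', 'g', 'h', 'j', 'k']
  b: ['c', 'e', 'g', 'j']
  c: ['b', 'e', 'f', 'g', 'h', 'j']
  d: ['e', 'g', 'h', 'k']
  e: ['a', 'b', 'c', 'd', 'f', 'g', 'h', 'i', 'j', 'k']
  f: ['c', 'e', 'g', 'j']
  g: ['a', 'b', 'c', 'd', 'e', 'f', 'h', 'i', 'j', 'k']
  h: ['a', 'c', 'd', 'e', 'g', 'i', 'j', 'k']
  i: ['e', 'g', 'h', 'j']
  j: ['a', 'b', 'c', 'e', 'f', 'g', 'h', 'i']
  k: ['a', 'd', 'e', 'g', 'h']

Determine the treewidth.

4

A width-4 tree decomposition is:
Bags: B1 = {a, e, g, h, j}  B2 = {a, e, g, h, k}  B3 = {c, e, g, h, j}  B4 = {c, e, f, g, j}  B5 = {b, c, e, g, j}  B6 = {e, g, h, i, j}  B7 = {d, e, g, h, k}
Tree: B1–B2, B1–B3, B3–B4, B4–B5, B3–B6, B2–B7
Every bag has size at most 5, so the width is 5 − 1 = 4 and tw(G) ≤ 4. On the other hand G contains the 5-clique {d, e, g, h, k}. A clique must lie in a single bag of any decomposition, so no decomposition can have width below 4. Therefore the treewidth is 4.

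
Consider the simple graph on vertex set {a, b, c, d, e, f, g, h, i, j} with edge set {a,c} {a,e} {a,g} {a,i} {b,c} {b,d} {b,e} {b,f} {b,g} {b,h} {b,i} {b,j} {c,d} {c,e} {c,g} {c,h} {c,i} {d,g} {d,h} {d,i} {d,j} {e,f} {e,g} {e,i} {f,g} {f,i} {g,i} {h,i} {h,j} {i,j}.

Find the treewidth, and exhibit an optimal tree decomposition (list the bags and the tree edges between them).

Treewidth 4.
One optimal decomposition is:
Bags: B1 = {b, c, d, g, i}  B2 = {b, c, e, g, i}  B3 = {a, c, e, g, i}  B4 = {b, e, f, g, i}  B5 = {b, c, d, h, i}  B6 = {b, d, h, i, j}
Tree: B1–B2, B2–B3, B2–B4, B1–B5, B5–B6

Each bag holds 5 vertices, so the decomposition has width 4, which upper-bounds the treewidth. For the lower bound, the 5 vertices {a, c, e, g, i} are pairwise adjacent, and any tree decomposition puts a clique entirely inside one bag — forcing width ≥ 4. Hence tw(G) = 4 exactly.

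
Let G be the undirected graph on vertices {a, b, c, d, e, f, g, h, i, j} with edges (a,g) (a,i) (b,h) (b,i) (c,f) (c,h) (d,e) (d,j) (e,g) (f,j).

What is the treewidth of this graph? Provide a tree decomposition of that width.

Treewidth 2.
One such decomposition:
Bags: B1 = {b, h, i}  B2 = {a, h, i}  B3 = {a, g, h}  B4 = {e, g, h}  B5 = {d, e, h}  B6 = {d, h, j}  B7 = {f, h, j}  B8 = {c, f, h}
Tree: B1–B2, B2–B3, B3–B4, B4–B5, B5–B6, B6–B7, B7–B8

Each bag holds 3 vertices, so the decomposition has width 2, which upper-bounds the treewidth. Since h–b–i–a–g–e–d–j–f–c–h is a cycle in G, G is not acyclic. Forests are exactly the graphs of treewidth ≤ 1, so tw(G) ≥ 2. Therefore the treewidth is 2.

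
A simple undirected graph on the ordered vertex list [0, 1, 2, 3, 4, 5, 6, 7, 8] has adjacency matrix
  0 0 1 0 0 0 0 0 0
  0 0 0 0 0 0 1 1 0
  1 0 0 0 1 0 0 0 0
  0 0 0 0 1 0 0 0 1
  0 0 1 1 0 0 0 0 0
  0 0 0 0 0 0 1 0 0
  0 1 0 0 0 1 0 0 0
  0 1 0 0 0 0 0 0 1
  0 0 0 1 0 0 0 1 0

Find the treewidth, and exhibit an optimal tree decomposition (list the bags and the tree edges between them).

Each bag holds 2 vertices, so the decomposition has width 1, which upper-bounds the treewidth. Since G has at least one edge (e.g. 0–2), it is not an edgeless graph, so tw(G) ≥ 1. Combining the bounds, tw(G) = 1.

Treewidth 1.
One optimal decomposition is:
Bags: B1 = {0, 2}  B2 = {2, 4}  B3 = {3, 4}  B4 = {3, 8}  B5 = {7, 8}  B6 = {1, 7}  B7 = {1, 6}  B8 = {5, 6}
Tree: B1–B2, B2–B3, B3–B4, B4–B5, B5–B6, B6–B7, B7–B8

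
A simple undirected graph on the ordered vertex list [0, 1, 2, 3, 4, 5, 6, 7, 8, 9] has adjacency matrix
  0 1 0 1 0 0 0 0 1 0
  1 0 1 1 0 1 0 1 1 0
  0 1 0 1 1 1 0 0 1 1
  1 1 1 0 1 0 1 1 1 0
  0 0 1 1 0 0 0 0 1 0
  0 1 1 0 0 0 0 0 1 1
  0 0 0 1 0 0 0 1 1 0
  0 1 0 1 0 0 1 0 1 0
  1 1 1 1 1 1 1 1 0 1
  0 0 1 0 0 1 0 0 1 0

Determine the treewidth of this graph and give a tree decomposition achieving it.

Treewidth 3.
Bags: B1 = {1, 2, 5, 8}  B2 = {2, 5, 8, 9}  B3 = {1, 2, 3, 8}  B4 = {1, 3, 7, 8}  B5 = {3, 6, 7, 8}  B6 = {2, 3, 4, 8}  B7 = {0, 1, 3, 8}
Tree: B1–B2, B1–B3, B3–B4, B4–B5, B3–B6, B3–B7

The largest bag has 4 vertices, giving width 3; this decomposition certifies tw(G) ≤ 3. On the other hand G contains the 4-clique {2, 5, 8, 9}. A clique must lie in a single bag of any decomposition, so no decomposition can have width below 3. The upper and lower bounds meet at 3, so that is the treewidth.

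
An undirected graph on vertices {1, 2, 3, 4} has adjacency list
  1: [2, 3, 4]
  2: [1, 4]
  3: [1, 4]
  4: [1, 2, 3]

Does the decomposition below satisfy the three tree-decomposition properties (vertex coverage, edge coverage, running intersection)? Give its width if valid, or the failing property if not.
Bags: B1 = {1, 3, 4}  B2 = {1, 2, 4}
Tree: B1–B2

Every vertex of G appears in some bag (union = {1, 2, 3, 4}); every edge is covered by a bag; and for each vertex v the set of bags containing v is connected in the bag tree. The decomposition is therefore valid. The largest bag has 3 vertices, so the width is 2.

Yes; width 2.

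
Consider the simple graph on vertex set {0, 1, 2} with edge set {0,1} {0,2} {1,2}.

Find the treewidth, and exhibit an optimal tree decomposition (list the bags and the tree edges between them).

Treewidth 2.
One such decomposition:
Bags: B1 = {0, 1, 2}
Tree: (single bag)

A single bag containing all 3 vertices is trivially a valid decomposition of width 2. For the lower bound, the 3 vertices {0, 1, 2} are pairwise adjacent, and any tree decomposition puts a clique entirely inside one bag — forcing width ≥ 2. Therefore the treewidth is 2.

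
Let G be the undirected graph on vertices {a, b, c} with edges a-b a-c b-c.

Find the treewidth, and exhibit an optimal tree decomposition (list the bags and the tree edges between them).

Treewidth 2.
One such decomposition:
Bags: B1 = {a, b, c}
Tree: (single bag)

A single bag containing all 3 vertices is trivially a valid decomposition of width 2. Conversely, {a, b, c} is a clique of size 3, and the vertices of any clique must share a bag in every tree decomposition; so some bag has ≥ 3 vertices and tw(G) ≥ 2. The upper and lower bounds meet at 2, so that is the treewidth.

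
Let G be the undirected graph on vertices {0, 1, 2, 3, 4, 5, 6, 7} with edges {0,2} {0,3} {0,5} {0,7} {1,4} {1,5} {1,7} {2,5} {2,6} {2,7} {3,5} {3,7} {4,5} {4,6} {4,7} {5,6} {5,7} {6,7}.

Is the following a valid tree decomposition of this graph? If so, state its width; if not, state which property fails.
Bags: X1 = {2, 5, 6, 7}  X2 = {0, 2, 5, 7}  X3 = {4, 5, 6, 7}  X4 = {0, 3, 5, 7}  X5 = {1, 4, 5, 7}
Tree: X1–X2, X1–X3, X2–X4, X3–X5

Every vertex of G appears in some bag (union = {0, 1, 2, 3, 4, 5, 6, 7}); every edge is covered by a bag; and for each vertex v the set of bags containing v is connected in the bag tree. The decomposition is therefore valid. The largest bag has 4 vertices, so the width is 3.

Yes; width 3.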